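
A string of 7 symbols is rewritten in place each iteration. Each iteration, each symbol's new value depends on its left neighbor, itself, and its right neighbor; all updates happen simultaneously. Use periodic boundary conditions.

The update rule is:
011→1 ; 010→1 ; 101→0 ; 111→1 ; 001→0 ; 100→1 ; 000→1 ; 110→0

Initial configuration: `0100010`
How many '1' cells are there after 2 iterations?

3

0111011
0110010
count of 1: 3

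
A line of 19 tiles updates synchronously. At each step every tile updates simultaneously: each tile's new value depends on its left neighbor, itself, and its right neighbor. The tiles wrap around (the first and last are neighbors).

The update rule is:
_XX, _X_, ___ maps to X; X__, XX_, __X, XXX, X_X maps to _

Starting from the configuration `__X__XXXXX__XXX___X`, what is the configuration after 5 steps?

step 1: __X__X______X___X_X
step 2: __X__X_XXXX_X_X_X_X
step 3: __X__X_X____X_X_X_X
step 4: __X__X_X_XX_X_X_X_X
step 5: __X__X_X_X__X_X_X_X

__X__X_X_X__X_X_X_X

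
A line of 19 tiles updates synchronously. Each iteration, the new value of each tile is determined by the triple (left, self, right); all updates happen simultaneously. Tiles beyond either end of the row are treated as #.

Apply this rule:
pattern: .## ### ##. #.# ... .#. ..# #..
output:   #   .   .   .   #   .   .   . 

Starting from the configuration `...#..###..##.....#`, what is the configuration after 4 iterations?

iteration 1: .#....#....#..###.#
iteration 2: ...##...##....#...#
iteration 3: .#.#..#.#..##...#.#
iteration 4: ...........#..#...#

...........#..#...#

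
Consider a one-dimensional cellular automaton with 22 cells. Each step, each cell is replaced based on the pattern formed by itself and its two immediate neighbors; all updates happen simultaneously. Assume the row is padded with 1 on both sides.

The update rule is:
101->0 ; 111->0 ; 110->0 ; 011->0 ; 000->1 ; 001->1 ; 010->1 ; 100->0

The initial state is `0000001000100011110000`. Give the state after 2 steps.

0000000000000001111000

0111111011101100000111
0000000000000001111000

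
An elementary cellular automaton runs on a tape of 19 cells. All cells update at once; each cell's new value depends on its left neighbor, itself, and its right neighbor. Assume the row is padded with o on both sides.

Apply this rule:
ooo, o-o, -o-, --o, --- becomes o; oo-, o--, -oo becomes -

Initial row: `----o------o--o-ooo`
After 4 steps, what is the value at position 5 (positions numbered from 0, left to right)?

step 1: -oooo-oooooo-ooo-oo
step 2: o-oo-o-oooo-o-o-o-o
step 3: -o--ooo-oo-ooooooo-
step 4: oo-o-o-o--o-ooooo-o
position 5 holds o

o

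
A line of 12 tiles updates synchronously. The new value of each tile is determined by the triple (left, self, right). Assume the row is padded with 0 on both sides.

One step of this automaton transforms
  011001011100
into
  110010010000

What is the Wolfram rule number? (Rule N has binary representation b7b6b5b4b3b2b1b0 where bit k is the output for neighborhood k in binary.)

10

position 8: 111 → 0  (bit 7 = 0)
position 2: 110 → 0  (bit 6 = 0)
position 6: 101 → 0  (bit 5 = 0)
position 3: 100 → 0  (bit 4 = 0)
position 1: 011 → 1  (bit 3 = 1)
position 5: 010 → 0  (bit 2 = 0)
position 0: 001 → 1  (bit 1 = 1)
position 11: 000 → 0  (bit 0 = 0)
bits b7..b0 = 00001010 = 10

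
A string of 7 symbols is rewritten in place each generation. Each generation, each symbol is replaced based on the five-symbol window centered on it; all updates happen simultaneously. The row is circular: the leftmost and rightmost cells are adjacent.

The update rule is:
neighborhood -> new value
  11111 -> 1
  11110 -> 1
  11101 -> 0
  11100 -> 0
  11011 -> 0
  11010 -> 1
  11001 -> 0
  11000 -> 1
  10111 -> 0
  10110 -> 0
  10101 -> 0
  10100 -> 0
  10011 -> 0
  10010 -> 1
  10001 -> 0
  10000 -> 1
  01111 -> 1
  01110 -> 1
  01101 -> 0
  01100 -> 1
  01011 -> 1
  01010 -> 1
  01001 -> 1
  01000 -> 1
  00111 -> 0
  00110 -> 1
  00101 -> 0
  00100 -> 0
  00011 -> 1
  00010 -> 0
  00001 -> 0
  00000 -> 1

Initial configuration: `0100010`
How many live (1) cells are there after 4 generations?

4

generation 1: 1010001
generation 2: 0101011
generation 3: 1010100
generation 4: 0101011
count of 1: 4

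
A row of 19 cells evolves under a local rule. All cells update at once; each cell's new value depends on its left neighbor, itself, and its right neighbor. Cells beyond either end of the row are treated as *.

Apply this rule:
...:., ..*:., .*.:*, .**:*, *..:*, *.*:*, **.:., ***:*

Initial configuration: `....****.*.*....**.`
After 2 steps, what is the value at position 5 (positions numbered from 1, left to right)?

*

*...***.*****...*.*
.*..**.*****.*..***
position 5 holds *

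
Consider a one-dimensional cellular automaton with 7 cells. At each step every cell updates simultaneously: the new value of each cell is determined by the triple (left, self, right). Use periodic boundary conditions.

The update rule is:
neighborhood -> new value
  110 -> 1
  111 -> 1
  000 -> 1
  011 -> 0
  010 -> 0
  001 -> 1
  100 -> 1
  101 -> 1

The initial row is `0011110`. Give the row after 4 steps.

1111101

step 1: 1101111
step 2: 1110111
step 3: 1111011
step 4: 1111101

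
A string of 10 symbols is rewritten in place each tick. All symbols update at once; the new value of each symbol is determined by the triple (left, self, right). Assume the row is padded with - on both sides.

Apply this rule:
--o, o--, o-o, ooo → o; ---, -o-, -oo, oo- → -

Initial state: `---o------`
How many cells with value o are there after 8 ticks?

5

tick 1: --o-o-----
tick 2: -o-o-o----
tick 3: o-o-o-o---
tick 4: -o-o-o-o--
tick 5: o-o-o-o-o-
tick 6: -o-o-o-o-o
tick 7: o-o-o-o-o-  (repeats tick 5; period 2)
tick 8: -o-o-o-o-o
count of o: 5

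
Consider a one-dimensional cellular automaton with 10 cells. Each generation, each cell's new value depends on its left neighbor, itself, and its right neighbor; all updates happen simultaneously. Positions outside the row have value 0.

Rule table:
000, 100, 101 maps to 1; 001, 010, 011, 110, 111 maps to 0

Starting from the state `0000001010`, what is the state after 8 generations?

1111100101
0000010010
1111001001
0000100100
1110010011
0001001000
1100100111
0010010000

0010010000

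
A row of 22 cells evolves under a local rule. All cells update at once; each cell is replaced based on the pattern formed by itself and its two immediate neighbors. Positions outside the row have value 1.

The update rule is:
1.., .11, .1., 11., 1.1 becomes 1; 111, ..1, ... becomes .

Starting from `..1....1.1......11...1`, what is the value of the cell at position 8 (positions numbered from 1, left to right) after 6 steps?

.

1.11...1111.....111..1
11111..1..11....1.11.1
....11.11.111...111111
1...1111111.11..1.....
11..1.....11111.11....
.11.11....1...11111...
position 8 holds .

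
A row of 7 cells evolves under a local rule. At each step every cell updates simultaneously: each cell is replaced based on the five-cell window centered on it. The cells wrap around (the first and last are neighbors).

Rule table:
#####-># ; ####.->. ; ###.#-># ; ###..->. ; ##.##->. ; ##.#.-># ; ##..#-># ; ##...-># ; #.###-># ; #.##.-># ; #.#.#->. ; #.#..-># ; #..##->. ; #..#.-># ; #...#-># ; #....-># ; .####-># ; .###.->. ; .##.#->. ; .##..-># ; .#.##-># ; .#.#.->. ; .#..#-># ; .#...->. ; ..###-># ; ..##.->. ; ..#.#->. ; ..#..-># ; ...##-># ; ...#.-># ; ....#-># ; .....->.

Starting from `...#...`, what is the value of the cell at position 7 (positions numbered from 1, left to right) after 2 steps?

.###.#.
.#.####
position 7 holds #

#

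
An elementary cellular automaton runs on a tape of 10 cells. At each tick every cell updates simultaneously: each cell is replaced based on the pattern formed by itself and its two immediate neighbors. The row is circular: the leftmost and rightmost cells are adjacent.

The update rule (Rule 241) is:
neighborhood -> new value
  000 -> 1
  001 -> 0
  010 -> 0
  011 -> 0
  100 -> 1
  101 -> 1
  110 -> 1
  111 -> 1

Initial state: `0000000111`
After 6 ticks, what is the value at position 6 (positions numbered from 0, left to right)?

1

1111110011
1111111001
1111111100
0111111110
0011111111
1001111111
position 6 holds 1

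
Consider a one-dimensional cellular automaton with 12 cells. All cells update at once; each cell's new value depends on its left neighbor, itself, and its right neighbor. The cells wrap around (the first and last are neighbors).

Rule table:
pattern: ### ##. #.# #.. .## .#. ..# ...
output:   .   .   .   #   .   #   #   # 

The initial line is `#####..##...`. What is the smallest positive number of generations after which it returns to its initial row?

.....##..###
#####..##...

2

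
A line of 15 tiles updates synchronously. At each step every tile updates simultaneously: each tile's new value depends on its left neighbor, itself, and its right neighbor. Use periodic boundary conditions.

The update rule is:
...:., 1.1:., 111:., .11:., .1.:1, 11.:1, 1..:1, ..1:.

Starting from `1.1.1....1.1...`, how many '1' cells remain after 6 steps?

1.1.11...1.11..
1.1..11..1..11.
1.11..11.11..1.
1..11..1..11.1.
11..11.11..1.1.
.11..1..11.1.1.
count of 1: 7

7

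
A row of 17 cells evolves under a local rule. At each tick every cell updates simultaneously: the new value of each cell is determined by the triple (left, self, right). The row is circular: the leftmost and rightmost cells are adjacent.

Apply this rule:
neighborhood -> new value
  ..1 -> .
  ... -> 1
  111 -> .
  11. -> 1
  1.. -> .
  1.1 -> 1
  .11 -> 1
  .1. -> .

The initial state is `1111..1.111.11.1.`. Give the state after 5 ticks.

tick 1: 1..1...11.11111.1
tick 2: 1....1.1111...111
tick 3: 1.11..11..1.1.1..
tick 4: .111..11...1.1...
tick 5: .1.1..11.1..1..11

.1.1..11.1..1..11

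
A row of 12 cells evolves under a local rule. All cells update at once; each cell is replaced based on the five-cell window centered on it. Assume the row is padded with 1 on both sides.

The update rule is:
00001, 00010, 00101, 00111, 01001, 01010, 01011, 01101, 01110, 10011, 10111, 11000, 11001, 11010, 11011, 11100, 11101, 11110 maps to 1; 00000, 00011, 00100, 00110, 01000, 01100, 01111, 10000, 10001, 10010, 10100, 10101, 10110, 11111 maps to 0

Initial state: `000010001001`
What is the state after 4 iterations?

011111111000

101100010111
110010111100
111011101111
011111111000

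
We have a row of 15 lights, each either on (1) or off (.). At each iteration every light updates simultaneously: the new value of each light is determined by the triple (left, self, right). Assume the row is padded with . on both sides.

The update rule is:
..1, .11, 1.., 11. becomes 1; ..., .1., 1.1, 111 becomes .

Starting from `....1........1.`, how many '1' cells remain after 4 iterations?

4

...1.1......1.1
..1...1....1...
.1.1.1.1..1.1..
1.......11...1.
count of 1: 4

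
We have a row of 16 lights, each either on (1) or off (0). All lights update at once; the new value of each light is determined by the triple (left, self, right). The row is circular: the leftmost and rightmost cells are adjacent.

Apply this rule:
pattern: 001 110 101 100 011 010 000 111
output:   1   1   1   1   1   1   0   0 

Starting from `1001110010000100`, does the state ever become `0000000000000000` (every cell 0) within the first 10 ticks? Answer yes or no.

tick 1: 1111011111001111
tick 2: 0001110001111000
tick 3: 0011011011001100
tick 4: 0111111111111110
tick 5: 1100000000000011
tick 6: 0110000000000110
tick 7: 1111000000001111
tick 8: 0001100000011000
tick 9: 0011110000111100
tick 10: 0110011001100110
tick 10 is 0110011001100110, still not uniform 0

no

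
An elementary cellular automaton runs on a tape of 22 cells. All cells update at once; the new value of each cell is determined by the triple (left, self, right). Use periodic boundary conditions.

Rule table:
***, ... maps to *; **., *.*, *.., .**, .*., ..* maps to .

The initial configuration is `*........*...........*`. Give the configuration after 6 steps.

..******...*********..
*..****..*..*******..*
....**.......*****....
***....*****..***..***
**..**..***....*....**
*........*..**...**..*

*........*..**...**..*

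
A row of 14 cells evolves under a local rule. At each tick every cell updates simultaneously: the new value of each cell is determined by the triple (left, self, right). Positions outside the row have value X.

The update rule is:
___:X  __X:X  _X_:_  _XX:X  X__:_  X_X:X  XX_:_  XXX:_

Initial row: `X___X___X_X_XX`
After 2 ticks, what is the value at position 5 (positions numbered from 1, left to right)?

tick 1: __XX__XX_X_XX_
tick 2: _XX__XX_X_XX_X
position 5 holds _

_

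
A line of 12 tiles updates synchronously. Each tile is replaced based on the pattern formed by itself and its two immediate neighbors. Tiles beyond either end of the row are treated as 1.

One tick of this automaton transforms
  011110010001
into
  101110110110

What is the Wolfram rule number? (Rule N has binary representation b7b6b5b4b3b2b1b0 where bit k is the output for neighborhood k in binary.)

231

position 2: 111 → 1  (bit 7 = 1)
position 4: 110 → 1  (bit 6 = 1)
position 0: 101 → 1  (bit 5 = 1)
position 5: 100 → 0  (bit 4 = 0)
position 1: 011 → 0  (bit 3 = 0)
position 7: 010 → 1  (bit 2 = 1)
position 6: 001 → 1  (bit 1 = 1)
position 9: 000 → 1  (bit 0 = 1)
bits b7..b0 = 11100111 = 231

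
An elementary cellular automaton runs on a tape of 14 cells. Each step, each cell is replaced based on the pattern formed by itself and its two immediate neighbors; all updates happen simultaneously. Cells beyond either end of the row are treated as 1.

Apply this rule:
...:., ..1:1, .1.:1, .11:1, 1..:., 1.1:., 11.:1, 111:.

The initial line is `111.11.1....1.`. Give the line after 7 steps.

step 1: ..1.11.1...11.
step 2: .11.11.1..111.
step 3: .11.11.1.11.1.
step 4: .11.11.1.11.1.  (fixed point — unchanged through step 7)

.11.11.1.11.1.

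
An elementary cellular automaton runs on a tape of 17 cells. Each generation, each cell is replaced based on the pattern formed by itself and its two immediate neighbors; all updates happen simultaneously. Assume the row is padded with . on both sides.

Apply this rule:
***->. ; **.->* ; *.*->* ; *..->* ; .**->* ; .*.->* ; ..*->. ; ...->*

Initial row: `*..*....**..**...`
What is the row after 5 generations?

generation 1: **.****.***.*****
generation 2: ****..***.***...*
generation 3: *..**.*.***.***.*
generation 4: **.******.***.***
generation 5: ****....***.***.*

****....***.***.*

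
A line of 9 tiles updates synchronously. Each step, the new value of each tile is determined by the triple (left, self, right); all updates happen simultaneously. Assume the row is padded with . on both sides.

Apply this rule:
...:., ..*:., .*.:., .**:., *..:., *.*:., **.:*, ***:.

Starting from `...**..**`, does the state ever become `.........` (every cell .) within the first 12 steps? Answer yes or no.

step 1: ....*...*
step 2: .........
all cells are . at step 2

yes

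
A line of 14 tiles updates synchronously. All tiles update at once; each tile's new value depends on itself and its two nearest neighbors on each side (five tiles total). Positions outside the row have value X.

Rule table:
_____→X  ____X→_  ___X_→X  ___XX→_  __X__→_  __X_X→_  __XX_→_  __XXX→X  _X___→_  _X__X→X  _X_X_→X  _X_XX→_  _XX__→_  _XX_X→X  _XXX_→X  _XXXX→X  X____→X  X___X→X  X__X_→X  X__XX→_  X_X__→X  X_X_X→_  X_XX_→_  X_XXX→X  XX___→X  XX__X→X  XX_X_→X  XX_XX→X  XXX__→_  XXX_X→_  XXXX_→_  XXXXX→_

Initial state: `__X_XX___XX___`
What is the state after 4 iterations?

XX____XX___XX_
__XX____XX__XX
X___XX____X_XX
_XX___XX_X__XX

_XX___XX_X__XX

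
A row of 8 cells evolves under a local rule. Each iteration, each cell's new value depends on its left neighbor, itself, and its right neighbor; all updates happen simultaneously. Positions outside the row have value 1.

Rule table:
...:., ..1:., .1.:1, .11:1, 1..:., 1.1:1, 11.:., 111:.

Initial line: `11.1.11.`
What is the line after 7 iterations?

iteration 1: ..1111.1
iteration 2: ..1...11
iteration 3: ..1...1.
iteration 4: ..1...11  (repeats iteration 2; period 2)
iteration 7: ..1...1.

..1...1.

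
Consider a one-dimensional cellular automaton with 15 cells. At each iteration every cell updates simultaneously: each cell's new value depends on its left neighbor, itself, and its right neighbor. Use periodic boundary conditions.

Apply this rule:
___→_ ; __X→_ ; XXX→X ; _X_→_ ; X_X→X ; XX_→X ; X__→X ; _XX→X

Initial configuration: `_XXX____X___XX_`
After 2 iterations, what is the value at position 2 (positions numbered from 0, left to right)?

X

iteration 1: _XXXX____X__XXX
iteration 2: XXXXXX____X_XXX
position 2 holds X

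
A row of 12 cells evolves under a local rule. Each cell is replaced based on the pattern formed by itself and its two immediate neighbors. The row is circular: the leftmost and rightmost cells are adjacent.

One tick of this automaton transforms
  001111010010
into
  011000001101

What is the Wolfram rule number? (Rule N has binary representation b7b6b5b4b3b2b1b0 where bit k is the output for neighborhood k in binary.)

26

position 3: 111 → 0  (bit 7 = 0)
position 5: 110 → 0  (bit 6 = 0)
position 6: 101 → 0  (bit 5 = 0)
position 8: 100 → 1  (bit 4 = 1)
position 2: 011 → 1  (bit 3 = 1)
position 7: 010 → 0  (bit 2 = 0)
position 1: 001 → 1  (bit 1 = 1)
position 0: 000 → 0  (bit 0 = 0)
bits b7..b0 = 00011010 = 26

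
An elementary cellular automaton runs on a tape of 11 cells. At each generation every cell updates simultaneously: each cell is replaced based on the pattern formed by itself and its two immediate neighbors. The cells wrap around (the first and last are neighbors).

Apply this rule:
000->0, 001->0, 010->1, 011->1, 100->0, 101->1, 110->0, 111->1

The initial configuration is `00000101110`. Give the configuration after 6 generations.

00000100000

00000111100
00000111000
00000110000
00000100000
00000100000  (fixed point — unchanged through generation 6)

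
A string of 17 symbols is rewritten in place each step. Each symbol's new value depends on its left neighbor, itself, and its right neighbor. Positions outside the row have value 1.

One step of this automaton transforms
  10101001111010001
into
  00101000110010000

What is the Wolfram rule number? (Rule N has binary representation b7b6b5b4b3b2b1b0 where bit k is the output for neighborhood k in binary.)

position 8: 111 → 1  (bit 7 = 1)
position 0: 110 → 0  (bit 6 = 0)
position 1: 101 → 0  (bit 5 = 0)
position 5: 100 → 0  (bit 4 = 0)
position 7: 011 → 0  (bit 3 = 0)
position 2: 010 → 1  (bit 2 = 1)
position 6: 001 → 0  (bit 1 = 0)
position 14: 000 → 0  (bit 0 = 0)
bits b7..b0 = 10000100 = 132

132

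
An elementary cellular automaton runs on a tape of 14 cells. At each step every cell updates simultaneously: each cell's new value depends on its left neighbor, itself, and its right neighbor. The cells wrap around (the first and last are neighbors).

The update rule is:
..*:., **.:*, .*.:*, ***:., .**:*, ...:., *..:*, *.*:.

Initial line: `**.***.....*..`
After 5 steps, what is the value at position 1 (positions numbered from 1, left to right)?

*

**.*.**....**.
**.*.***...**.
**.*.*.**..**.
**.*.*.***.**.
**.*.*.*.*.**.
position 1 holds *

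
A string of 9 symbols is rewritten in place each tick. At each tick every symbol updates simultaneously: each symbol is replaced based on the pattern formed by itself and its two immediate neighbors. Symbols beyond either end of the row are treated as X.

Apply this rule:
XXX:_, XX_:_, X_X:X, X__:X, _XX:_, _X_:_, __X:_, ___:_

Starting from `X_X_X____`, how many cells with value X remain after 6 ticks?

tick 1: _X_X_X___
tick 2: X_X_X_X__
tick 3: _X_X_X_X_
tick 4: X_X_X_X_X
tick 5: _X_X_X_X_  (repeats tick 3; period 2)
tick 6: X_X_X_X_X
count of X: 5

5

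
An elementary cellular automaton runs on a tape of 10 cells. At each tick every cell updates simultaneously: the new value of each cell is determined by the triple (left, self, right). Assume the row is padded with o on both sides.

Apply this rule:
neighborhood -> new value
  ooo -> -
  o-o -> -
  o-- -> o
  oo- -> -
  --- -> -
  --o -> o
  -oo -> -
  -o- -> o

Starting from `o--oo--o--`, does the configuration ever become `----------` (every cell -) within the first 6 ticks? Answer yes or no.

no

-oo--ooooo
---oo-----
o-o--o---o
--ooooo-o-
oo------o-
--o----oo-
tick 6 is --o----oo-, still not uniform -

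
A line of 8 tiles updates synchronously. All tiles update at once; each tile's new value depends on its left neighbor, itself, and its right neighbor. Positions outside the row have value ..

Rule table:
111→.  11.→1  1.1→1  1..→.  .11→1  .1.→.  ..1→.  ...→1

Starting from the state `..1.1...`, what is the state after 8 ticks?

1..1..11
......11
11111.11
1...1111
..1.1..1
1..1....
.....111
1111.1.1

1111.1.1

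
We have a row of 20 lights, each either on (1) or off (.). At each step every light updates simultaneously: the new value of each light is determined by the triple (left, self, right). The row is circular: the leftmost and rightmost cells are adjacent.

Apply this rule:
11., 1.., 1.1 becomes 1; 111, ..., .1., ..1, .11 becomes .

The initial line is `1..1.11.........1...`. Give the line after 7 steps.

...1...1..1.11......

.1..1.11.........1..
..1..1.11.........1.
...1..1.11.........1
1...1..1.11.........
.1...1..1.11........
..1...1..1.11.......
...1...1..1.11......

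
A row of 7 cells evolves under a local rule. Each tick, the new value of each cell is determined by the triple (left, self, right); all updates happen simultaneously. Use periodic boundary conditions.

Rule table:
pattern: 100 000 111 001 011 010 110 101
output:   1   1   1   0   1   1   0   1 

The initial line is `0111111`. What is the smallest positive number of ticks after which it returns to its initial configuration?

7

1111110
1111101
1111011
1110111
1101111
1011111
0111111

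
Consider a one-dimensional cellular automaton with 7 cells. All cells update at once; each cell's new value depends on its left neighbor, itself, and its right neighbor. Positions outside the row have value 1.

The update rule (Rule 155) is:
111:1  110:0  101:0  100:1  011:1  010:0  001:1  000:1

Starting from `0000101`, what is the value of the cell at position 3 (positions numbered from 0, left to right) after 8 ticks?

1

tick 1: 1111001
tick 2: 1110111
tick 3: 1100111
tick 4: 1011111
tick 5: 0011111
tick 6: 1111111
tick 7: 1111111  (fixed point — unchanged through tick 8)
position 3 holds 1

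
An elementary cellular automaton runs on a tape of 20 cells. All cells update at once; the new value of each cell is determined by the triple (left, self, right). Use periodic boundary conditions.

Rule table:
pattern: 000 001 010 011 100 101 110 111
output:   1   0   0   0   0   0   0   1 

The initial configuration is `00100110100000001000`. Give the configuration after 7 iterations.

00000100110011100110

iteration 1: 10000000001111100011
iteration 2: 00111111100111001001
iteration 3: 00011111000010000000
iteration 4: 11001110011000111111
iteration 5: 10000100000010011111
iteration 6: 00110001111000001111
iteration 7: 00000100110011100110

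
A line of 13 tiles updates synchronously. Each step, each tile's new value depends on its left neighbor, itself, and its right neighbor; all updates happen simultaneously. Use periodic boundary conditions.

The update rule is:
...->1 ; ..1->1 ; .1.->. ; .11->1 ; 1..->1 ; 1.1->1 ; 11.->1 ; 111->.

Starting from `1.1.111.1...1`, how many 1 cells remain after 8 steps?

9

step 1: 11.11.11.1111
step 2: .111111111...
step 3: 11.......1111
step 4: .111111111...  (repeats step 2; period 2)
step 8: .111111111...
count of 1: 9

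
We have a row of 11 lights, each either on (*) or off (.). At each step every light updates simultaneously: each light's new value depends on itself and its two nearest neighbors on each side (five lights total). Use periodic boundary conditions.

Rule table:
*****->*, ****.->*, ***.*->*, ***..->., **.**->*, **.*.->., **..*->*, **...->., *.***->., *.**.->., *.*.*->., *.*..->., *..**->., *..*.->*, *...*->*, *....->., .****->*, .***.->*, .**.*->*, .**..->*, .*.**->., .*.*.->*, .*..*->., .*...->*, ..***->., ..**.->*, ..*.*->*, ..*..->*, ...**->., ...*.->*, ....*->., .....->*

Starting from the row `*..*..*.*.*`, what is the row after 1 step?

****.***...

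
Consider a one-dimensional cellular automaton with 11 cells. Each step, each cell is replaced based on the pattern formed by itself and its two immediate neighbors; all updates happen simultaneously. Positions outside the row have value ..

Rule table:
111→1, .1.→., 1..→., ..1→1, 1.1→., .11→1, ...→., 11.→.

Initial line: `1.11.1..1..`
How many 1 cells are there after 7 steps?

1

..1....1...
.1....1....
1....1.....
....1......
...1.......
..1........
.1.........
count of 1: 1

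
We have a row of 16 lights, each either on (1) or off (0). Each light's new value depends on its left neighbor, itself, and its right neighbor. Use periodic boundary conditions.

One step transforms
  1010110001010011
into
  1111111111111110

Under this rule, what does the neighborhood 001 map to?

At position 8 the neighborhood is 001; the next row has 1 there.

1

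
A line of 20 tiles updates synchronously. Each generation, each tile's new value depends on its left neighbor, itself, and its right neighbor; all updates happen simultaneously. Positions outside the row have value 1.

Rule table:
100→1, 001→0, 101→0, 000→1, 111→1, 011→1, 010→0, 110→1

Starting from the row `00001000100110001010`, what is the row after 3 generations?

11100110010111100000
11110111000111111110
11110111110111111110

11110111110111111110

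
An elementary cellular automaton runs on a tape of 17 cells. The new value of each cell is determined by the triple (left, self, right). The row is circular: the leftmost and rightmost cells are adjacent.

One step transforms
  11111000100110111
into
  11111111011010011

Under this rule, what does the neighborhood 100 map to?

At position 5 the neighborhood is 100; the next row has 1 there.

1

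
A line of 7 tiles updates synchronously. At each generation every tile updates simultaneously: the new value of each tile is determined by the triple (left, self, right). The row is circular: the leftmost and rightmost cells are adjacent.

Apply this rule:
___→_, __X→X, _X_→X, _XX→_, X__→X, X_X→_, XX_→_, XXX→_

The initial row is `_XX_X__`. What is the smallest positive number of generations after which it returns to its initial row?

7

generation 1: X___XX_
generation 2: XX_X___
generation 3: ___XX_X
generation 4: X_X___X
generation 5: __XX_X_
generation 6: _X___XX
generation 7: _XX_X__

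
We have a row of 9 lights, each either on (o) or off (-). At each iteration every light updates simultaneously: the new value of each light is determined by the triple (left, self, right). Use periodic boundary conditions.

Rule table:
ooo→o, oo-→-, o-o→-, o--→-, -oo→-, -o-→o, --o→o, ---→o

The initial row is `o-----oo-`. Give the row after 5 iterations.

-----o--o

iteration 1: o-oooo---
iteration 2: o--oo--oo
iteration 3: --o---o-o
iteration 4: -oo-ooo-o
iteration 5: -----o--o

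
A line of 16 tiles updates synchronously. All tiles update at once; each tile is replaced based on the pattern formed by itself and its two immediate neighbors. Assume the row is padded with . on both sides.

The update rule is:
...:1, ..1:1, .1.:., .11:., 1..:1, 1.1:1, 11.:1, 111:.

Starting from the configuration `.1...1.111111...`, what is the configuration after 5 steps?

1.1.11....1111.1

1.111.1.....1111
.1..11.11111...1
1.11.11....1111.
.1.11.11111...11
1.1.11....1111.1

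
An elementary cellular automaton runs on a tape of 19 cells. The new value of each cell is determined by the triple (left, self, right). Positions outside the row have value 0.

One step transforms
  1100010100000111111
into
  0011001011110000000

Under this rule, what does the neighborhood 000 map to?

At position 3 the neighborhood is 000; the next row has 1 there.

1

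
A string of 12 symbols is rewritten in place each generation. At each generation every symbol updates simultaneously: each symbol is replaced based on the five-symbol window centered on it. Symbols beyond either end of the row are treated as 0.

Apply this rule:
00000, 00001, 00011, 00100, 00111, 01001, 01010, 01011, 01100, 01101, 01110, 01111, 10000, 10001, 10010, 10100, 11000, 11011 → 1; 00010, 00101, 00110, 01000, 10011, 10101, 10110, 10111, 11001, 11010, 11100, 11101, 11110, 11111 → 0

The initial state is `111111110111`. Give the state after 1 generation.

110000001010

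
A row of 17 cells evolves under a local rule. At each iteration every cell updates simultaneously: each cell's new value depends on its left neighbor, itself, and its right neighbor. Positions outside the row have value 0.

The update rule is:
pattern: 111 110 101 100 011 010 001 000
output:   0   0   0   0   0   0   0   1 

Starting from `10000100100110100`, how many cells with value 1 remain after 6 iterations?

11

00110000000000001
10000111111111100
00110000000000001  (repeats iteration 1; period 2)
iteration 6: 10000111111111100
count of 1: 11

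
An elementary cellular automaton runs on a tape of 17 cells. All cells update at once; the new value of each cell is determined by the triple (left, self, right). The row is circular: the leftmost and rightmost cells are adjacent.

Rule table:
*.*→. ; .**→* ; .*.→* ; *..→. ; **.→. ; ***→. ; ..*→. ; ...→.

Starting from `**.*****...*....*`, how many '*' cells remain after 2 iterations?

3

...*.......*....*
...*.......*....*
count of *: 3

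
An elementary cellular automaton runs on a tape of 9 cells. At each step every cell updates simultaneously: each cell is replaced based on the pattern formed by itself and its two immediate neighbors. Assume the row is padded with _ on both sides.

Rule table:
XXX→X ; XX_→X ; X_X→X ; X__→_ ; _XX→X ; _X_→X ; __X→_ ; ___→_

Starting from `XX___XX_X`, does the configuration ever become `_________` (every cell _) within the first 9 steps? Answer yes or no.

XX___XXXX
XX___XXXX  (fixed point — unchanged through step 9)
step 9 is XX___XXXX, still not uniform _

no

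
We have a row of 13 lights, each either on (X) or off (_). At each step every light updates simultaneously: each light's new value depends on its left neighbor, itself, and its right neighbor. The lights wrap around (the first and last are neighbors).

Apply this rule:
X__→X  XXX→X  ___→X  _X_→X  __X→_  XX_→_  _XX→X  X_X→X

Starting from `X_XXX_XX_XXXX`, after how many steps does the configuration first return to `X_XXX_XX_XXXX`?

13

_XXX_XX_XXXXX
XXX_XX_XXXXX_
XX_XX_XXXXX_X
X_XX_XXXXX_XX
_XX_XXXXX_XXX
XX_XXXXX_XXX_
X_XXXXX_XXX_X
_XXXXX_XXX_XX
XXXXX_XXX_XX_
XXXX_XXX_XX_X
XXX_XXX_XX_XX
XX_XXX_XX_XXX
X_XXX_XX_XXXX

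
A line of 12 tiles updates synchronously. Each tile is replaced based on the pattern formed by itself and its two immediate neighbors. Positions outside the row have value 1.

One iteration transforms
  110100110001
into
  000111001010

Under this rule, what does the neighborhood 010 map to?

1

At position 3 the neighborhood is 010; the next row has 1 there.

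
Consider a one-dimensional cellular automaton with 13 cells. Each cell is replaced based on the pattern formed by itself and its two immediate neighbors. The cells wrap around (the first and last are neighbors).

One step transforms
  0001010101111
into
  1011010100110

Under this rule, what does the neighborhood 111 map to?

At position 10 the neighborhood is 111; the next row has 1 there.

1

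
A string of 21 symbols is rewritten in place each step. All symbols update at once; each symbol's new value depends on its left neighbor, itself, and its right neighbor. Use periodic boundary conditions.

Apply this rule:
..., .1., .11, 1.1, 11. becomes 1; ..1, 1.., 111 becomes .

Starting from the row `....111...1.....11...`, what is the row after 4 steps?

111.1111111.1.1.11.11

111.1.1.1.1.111.11.11
..11111111111.111111.
1.1.........111....1.
111.1111111.1.1.11.11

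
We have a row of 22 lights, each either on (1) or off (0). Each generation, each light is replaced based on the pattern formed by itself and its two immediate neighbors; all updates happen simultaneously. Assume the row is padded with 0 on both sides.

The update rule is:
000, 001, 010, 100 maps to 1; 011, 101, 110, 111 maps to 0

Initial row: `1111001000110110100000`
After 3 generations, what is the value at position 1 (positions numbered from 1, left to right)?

0

0000111111000000111111
1111000000111111000000
0000111111000000111111
position 1 holds 0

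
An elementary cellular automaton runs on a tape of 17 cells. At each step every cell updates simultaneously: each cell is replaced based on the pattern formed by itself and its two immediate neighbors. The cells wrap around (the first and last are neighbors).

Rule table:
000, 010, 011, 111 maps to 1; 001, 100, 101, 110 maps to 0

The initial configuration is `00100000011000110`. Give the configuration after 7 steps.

10101001010010100

10101111010010100
10101110010010100
10101100010010100
10101001010010100
10101001010010100  (fixed point — unchanged through step 7)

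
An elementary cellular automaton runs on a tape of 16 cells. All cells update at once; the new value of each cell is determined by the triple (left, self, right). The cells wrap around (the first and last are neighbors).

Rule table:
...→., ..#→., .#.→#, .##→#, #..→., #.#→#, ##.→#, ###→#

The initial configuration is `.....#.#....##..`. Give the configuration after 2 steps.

.....###....##..
.....###....##..

.....###....##..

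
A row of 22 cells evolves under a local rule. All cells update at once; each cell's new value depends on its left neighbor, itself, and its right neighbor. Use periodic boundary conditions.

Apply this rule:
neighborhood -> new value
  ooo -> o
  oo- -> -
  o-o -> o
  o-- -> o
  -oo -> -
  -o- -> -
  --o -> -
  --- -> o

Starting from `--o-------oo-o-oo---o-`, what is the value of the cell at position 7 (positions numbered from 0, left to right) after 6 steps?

o--oooooo---o-o--oo--o
-o--oooo-oo--o-o---o--
--o--oo-o--o--o-oo--oo
o--o---o-o--o--o--o---
-o--oo--o-o--o--o--oo-
--o---o--o-o--o--o---o
position 7 holds -

-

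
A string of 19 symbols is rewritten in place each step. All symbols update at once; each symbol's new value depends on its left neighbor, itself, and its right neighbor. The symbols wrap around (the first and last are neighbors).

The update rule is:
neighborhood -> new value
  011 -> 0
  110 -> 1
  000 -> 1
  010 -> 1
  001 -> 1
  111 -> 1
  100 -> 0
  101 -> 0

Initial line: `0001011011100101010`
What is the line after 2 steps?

0111011010100101010

step 1: 1111001001101101010
step 2: 0111011010100101010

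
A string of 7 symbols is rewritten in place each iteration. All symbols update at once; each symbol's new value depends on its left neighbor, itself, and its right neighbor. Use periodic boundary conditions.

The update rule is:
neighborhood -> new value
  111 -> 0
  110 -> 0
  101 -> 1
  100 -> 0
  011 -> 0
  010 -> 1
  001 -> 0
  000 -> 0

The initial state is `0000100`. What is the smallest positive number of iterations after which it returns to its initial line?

0000100

1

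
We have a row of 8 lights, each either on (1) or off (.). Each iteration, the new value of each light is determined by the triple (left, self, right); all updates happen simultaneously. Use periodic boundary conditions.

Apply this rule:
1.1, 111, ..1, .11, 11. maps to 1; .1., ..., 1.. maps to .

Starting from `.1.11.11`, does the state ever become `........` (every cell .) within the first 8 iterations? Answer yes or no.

no

1.111111
11111111
11111111  (fixed point — unchanged through iteration 8)
iteration 8 is 11111111, still not uniform .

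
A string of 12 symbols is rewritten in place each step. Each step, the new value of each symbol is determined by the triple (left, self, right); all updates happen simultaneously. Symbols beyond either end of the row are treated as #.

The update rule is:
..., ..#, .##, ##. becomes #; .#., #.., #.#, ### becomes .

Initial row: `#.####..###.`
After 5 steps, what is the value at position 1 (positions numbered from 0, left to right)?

.

#.#..#.##.#.
#...#..##...
#.##..###.##
#.##.##.#.#.
#.##.##.....
position 1 holds .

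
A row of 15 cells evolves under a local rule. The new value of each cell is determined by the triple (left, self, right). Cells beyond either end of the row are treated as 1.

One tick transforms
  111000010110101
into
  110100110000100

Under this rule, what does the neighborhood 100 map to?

At position 3 the neighborhood is 100; the next row has 1 there.

1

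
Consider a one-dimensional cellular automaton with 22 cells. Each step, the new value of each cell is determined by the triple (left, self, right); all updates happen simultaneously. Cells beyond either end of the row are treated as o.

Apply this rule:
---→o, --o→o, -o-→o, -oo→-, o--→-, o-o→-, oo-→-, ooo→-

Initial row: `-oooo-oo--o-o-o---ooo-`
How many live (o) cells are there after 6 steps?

---------oo-o-o-oo----
-oooooooo---o-o----ooo
----------ooo-o-ooo---
-ooooooooo----o-----oo
-----------oooo-oooo--
-oooooooooo----------o
count of o: 11

11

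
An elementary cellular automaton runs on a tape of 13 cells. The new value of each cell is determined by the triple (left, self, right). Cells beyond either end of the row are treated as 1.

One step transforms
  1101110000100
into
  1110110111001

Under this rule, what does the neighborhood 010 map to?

At position 10 the neighborhood is 010; the next row has 0 there.

0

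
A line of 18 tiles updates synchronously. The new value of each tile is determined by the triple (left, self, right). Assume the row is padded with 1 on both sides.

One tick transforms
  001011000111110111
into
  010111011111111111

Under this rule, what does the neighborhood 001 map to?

1

At position 1 the neighborhood is 001; the next row has 1 there.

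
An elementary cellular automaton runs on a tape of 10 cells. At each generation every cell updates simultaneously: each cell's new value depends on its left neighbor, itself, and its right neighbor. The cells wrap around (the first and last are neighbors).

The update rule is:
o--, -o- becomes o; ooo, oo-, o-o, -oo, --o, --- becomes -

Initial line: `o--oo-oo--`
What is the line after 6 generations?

oo------o-
--o-----o-
--oo----oo
o---o-----
oo--oo----
--o---o---

--o---o---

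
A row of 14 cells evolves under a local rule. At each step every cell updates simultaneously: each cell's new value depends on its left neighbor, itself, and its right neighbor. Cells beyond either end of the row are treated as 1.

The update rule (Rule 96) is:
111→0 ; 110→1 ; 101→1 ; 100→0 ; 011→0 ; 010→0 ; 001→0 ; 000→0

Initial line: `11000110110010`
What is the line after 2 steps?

step 1: 01000011010001
step 2: 10000001100000

10000001100000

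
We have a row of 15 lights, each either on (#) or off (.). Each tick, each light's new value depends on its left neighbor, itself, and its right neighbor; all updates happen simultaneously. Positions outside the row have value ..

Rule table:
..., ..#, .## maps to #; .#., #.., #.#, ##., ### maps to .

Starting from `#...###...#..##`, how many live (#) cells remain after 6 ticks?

7

..###...##..##.
###...###..##..
#...###...##..#
..###...###..#.
###...###...#..
#...###...##..#
count of #: 7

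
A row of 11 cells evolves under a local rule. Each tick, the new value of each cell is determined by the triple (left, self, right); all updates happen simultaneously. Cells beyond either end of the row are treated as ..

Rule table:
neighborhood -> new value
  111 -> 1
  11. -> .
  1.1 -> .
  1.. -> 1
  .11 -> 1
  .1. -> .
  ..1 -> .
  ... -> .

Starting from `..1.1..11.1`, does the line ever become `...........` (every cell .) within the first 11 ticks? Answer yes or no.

.....1.1...
........1..
.........1.
..........1
...........
all cells are . at tick 5

yes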